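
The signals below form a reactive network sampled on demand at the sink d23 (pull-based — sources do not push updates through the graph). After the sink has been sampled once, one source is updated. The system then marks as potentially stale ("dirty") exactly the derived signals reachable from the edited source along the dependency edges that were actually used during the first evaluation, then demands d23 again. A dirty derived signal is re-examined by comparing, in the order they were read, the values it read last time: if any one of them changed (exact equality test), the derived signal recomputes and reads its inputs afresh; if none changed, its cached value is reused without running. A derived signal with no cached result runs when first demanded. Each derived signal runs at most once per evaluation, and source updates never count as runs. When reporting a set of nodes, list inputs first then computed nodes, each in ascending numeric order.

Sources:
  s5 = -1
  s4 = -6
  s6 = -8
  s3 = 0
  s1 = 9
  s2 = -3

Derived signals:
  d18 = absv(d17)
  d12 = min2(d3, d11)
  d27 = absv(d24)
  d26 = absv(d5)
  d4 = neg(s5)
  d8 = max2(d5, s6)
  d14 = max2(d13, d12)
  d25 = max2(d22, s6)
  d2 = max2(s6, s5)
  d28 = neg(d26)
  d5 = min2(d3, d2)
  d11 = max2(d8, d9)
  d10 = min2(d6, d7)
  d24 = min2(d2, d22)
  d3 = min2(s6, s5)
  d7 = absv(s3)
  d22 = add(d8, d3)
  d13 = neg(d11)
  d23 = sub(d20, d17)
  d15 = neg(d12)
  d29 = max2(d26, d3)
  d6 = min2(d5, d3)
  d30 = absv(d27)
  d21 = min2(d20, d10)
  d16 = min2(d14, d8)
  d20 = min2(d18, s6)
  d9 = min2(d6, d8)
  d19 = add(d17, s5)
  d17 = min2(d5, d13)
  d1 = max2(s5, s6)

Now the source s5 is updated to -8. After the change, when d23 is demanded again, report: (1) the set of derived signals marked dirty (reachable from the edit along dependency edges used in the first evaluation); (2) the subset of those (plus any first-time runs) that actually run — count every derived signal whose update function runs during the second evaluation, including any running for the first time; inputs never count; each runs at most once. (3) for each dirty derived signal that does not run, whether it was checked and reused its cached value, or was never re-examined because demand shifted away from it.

Dirty set: d2, d3, d5, d6, d8, d9, d11, d13, d17, d18, d20, d23.
Run set: d2, d3, d5 (3 run).
Re-examined without running (cache reused): d6, d8, d9, d11, d13, d17, d18, d20, d23.
The important point: at d6 every value read last time is unchanged, so the dirty flag clears without a run.

Initial pass — values computed on the first demand:
  d2 = max2(-8, -1) = -1
  d3 = min2(-8, -1) = -8
  d5 = min2(-8, -1) = -8
  d6 = min2(-8, -8) = -8
  d8 = max2(-8, -8) = -8
  d9 = min2(-8, -8) = -8
  d11 = max2(-8, -8) = -8
  d13 = neg(-8) = 8
  d17 = min2(-8, 8) = -8
  d18 = absv(-8) = 8
  d20 = min2(8, -8) = -8
  d23 = sub(-8, -8) = 0

Second demand — change propagation:
  d2: re-runs because s5 -1->-8; new result -8.
  d3: re-runs because s5 -1->-8; new result -8 (unchanged).
  d5: re-runs because d2 -1->-8; new result -8 (unchanged).
  d6: re-examined; everything it read last time is the same (d5 unchanged, d3 unchanged) — cache -8 kept, no run.
  d8: re-examined; everything it read last time is the same (d5 unchanged, s6 unchanged) — cache -8 kept, no run.
  d9: re-examined; everything it read last time is the same (d6 unchanged, d8 unchanged) — cache -8 kept, no run.
  d11: re-examined; everything it read last time is the same (d8 unchanged, d9 unchanged) — cache -8 kept, no run.
  d13: re-examined; everything it read last time is the same (d11 unchanged) — cache 8 kept, no run.
  d17: re-examined; everything it read last time is the same (d5 unchanged, d13 unchanged) — cache -8 kept, no run.
  d18: re-examined; everything it read last time is the same (d17 unchanged) — cache 8 kept, no run.
  d20: re-examined; everything it read last time is the same (d18 unchanged, s6 unchanged) — cache -8 kept, no run.
  d23: re-examined; everything it read last time is the same (d20 unchanged, d17 unchanged) — cache 0 kept, no run.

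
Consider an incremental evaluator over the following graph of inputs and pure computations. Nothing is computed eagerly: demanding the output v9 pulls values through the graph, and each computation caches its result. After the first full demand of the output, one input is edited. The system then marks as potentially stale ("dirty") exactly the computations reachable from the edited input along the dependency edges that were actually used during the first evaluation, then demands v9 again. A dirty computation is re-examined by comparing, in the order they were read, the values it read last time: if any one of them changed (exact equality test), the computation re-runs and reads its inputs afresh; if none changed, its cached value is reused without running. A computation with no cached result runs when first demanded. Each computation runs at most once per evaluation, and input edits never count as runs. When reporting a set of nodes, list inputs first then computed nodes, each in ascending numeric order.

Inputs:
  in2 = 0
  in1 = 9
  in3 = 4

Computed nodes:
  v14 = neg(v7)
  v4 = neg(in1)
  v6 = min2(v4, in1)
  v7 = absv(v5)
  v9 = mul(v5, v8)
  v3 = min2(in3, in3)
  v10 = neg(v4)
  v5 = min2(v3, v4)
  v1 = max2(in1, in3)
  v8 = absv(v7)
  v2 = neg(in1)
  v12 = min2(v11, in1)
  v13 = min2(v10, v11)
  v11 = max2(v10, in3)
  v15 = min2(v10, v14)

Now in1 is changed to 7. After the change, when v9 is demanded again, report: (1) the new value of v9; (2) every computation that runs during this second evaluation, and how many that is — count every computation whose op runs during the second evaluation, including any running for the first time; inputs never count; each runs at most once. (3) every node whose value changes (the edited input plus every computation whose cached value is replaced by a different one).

v9 now evaluates to -49.
Run set: v4, v5, v7, v8, v9 (5 run).
Changed values: in1, v4, v5, v7, v8, v9.

Initial pass — values computed on the first demand:
  v3 = min2(4, 4) = 4
  v4 = neg(9) = -9
  v5 = min2(4, -9) = -9
  v7 = absv(-9) = 9
  v8 = absv(9) = 9
  v9 = mul(-9, 9) = -81

Second demand — change propagation:
  v4: re-runs because in1 9->7; new result -7.
  v5: re-runs because v4 -9->-7; new result -7.
  v7: re-runs because v5 -9->-7; new result 7.
  v8: re-runs because v7 9->7; new result 7.
  v9: re-runs because v5 -9->-7; v8 9->7; new result -49.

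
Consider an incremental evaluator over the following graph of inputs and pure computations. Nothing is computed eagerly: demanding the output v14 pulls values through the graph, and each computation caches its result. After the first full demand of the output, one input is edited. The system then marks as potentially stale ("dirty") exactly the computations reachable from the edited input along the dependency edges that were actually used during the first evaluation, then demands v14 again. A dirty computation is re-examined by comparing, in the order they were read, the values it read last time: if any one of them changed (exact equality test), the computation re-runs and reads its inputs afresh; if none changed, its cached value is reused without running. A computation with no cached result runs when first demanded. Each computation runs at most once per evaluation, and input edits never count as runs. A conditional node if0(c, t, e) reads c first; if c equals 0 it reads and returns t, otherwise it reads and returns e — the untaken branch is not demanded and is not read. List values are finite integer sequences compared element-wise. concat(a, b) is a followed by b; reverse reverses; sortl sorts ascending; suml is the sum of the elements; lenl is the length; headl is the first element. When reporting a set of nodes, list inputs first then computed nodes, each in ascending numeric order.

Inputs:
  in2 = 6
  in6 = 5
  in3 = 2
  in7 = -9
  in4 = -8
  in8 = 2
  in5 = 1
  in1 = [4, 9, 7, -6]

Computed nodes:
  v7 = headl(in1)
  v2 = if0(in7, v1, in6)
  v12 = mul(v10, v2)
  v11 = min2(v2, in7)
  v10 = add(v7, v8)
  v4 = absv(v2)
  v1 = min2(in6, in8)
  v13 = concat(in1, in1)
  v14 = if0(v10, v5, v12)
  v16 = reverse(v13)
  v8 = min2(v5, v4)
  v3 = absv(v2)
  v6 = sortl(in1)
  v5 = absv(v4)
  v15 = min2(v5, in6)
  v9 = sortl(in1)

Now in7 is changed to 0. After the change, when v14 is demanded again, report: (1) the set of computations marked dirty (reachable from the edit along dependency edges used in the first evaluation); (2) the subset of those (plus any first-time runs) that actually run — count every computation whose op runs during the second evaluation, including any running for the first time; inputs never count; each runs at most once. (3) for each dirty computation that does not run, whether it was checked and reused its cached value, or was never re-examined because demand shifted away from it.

Initial pass — values computed on the first demand:
  v2 = if0(in7=-9 -> else branch in6) = 5
  v4 = absv(5) = 5
  v5 = absv(5) = 5
  v7 = headl([4, 9, 7, -6]) = 4
  v8 = min2(5, 5) = 5
  v10 = add(4, 5) = 9
  v12 = mul(9, 5) = 45
  v14 = if0(v10=9 -> else branch v12) = 45

Second demand — change propagation:
  v1: newly demanded (no cache) — executes and yields 2.
  v2: re-runs because in7 -9->0; new result 2.
  v4: re-runs because v2 5->2; new result 2.
  v5: re-runs because v4 5->2; new result 2.
  v8: re-runs because v5 5->2; v4 5->2; new result 2.
  v10: re-runs because v8 5->2; new result 6.
  v12: re-runs because v10 9->6; v2 5->2; new result 12.
  v14: re-runs because v10 9->6; v12 45->12; new result 12.

The important point: the flipped condition pulls in fresh nodes; v1 runs for the first time.

Dirty set: v2, v4, v5, v8, v10, v12, v14.
Run set: v1, v2, v4, v5, v8, v10, v12, v14 (8 run).
All dirty computations ended up running.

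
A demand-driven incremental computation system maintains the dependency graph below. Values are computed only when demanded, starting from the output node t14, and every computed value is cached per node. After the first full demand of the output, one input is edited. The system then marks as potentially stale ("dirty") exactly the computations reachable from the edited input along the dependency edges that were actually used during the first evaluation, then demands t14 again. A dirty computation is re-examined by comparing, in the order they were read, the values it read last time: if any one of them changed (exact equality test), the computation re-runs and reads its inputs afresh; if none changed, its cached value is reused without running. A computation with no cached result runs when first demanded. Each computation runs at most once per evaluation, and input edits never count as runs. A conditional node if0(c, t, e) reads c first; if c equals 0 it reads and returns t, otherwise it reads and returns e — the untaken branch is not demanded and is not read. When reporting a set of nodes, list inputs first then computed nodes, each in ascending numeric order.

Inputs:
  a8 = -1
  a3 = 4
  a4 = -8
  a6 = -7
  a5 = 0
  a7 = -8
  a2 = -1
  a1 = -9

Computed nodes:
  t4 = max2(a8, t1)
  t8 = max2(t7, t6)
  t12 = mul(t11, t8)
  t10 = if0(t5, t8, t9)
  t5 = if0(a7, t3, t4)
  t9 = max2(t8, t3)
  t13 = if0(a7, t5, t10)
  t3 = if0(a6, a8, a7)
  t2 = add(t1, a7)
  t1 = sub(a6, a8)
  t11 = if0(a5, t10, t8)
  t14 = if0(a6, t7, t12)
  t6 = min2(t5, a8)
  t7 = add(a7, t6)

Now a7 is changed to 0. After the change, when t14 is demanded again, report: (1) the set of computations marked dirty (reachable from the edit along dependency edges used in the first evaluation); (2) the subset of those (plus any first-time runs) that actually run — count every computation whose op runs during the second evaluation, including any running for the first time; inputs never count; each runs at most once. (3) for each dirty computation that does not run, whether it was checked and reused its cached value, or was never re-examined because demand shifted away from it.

First evaluation (everything demanded from the output):
  t1 = sub(-7, -1) = -6
  t3 = if0(a6=-7 -> else branch a7) = -8
  t4 = max2(-1, -6) = -1
  t5 = if0(a7=-8 -> else branch t4) = -1
  t6 = min2(-1, -1) = -1
  t7 = add(-8, -1) = -9
  t8 = max2(-9, -1) = -1
  t9 = max2(-1, -8) = -1
  t10 = if0(t5=-1 -> else branch t9) = -1
  t11 = if0(a5=0 -> then branch t10) = -1
  t12 = mul(-1, -1) = 1
  t14 = if0(a6=-7 -> else branch t12) = 1

Propagation after the edit:
  t3: runs — a7 -8->0; result 0.
  t5: runs — a7 -8->0; result 0.
  t6: runs — t5 -1->0; result -1 (same value as before).
  t7: runs — a7 -8->0; result -1.
  t8: runs — t7 -9->-1; result -1 (same value as before).
  t9: marked dirty but never re-examined — demand shifted away from it.
  t10: runs — t5 -1->0; result -1 (same value as before).
  t11: checked — values it read are unchanged (a5 unchanged, t10 unchanged); reused cached -1 without running.
  t12: checked — values it read are unchanged (t11 unchanged, t8 unchanged); reused cached 1 without running.
  t14: checked — values it read are unchanged (a6 unchanged, t12 unchanged); reused cached 1 without running.

Key observation: a condition flipped, so demand moved to the other branch — t9 is never re-examined.

Marked dirty: t3, t5, t6, t7, t8, t9, t10, t11, t12, t14.
Computations that run: t3, t5, t6, t7, t8, t10 — 6 in total.
Checked but reused from cache: t11, t12, t14.
Never re-examined (demand shifted away): t9.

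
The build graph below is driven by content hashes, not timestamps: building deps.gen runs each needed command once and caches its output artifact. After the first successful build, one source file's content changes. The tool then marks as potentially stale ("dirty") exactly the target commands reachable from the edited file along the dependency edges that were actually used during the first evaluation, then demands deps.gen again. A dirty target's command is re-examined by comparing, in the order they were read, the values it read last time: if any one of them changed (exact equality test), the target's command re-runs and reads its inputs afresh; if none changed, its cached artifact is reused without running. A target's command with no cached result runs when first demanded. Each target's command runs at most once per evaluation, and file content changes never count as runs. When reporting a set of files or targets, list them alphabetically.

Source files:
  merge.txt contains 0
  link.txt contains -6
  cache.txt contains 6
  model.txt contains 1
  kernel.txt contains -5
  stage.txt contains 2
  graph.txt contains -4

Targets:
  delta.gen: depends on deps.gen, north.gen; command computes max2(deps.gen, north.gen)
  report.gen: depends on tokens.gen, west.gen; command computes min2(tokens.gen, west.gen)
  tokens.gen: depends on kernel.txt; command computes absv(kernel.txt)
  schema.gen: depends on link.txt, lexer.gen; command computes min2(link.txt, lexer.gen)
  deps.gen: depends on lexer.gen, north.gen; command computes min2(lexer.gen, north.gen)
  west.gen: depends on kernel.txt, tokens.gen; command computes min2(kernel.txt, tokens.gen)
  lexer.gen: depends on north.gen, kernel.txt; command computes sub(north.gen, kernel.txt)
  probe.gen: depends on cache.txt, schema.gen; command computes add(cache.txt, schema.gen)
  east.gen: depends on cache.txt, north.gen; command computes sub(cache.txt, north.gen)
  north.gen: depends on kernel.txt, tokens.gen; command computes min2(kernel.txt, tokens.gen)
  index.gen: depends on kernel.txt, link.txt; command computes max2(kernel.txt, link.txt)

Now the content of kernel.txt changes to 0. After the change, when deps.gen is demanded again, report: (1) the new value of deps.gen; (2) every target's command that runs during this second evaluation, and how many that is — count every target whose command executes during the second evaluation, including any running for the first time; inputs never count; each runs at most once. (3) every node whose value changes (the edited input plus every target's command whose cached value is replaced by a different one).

deps.gen now evaluates to 0.
Run set: deps.gen, lexer.gen, north.gen, tokens.gen (4 run).
Changed values: deps.gen, kernel.txt, north.gen, tokens.gen.

Initial pass — values computed on the first demand:
  tokens.gen = absv(-5) = 5
  north.gen = min2(-5, 5) = -5
  lexer.gen = sub(-5, -5) = 0
  deps.gen = min2(0, -5) = -5

Second demand — change propagation:
  tokens.gen: re-runs because kernel.txt -5->0; new result 0.
  north.gen: re-runs because kernel.txt -5->0; tokens.gen 5->0; new result 0.
  lexer.gen: re-runs because north.gen -5->0; kernel.txt -5->0; new result 0 (unchanged).
  deps.gen: re-runs because north.gen -5->0; new result 0.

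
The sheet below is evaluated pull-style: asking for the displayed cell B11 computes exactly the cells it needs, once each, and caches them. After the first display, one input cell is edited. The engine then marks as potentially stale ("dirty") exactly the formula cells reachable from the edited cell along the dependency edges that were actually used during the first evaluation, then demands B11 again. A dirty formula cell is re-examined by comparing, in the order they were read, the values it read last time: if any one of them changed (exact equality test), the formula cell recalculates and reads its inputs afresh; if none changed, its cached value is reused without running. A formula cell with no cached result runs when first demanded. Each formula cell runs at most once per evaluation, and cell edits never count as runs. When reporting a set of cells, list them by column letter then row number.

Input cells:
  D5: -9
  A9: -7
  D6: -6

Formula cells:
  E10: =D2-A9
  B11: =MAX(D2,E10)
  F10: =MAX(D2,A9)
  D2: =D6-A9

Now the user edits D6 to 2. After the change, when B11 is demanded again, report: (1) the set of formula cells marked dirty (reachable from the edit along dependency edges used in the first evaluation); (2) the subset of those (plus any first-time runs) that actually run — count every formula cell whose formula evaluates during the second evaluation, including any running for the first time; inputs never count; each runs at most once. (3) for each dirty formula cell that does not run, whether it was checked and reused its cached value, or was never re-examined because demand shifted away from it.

The edit dirties: B11, D2, E10.
3 formula cells run: B11, D2, E10.
No dirty formula cell escaped a run.

First demand of the output computes:
  D2 = -6 - -7 = 1
  E10 = 1 - -7 = 8
  B11 = MAX(1, 8) = 8

After the edit, cleaning proceeds:
  D2: a read changed (D6 -6->2) — executes, giving 9.
  E10: a read changed (D2 1->9) — executes, giving 16.
  B11: a read changed (D2 1->9; E10 8->16) — executes, giving 16.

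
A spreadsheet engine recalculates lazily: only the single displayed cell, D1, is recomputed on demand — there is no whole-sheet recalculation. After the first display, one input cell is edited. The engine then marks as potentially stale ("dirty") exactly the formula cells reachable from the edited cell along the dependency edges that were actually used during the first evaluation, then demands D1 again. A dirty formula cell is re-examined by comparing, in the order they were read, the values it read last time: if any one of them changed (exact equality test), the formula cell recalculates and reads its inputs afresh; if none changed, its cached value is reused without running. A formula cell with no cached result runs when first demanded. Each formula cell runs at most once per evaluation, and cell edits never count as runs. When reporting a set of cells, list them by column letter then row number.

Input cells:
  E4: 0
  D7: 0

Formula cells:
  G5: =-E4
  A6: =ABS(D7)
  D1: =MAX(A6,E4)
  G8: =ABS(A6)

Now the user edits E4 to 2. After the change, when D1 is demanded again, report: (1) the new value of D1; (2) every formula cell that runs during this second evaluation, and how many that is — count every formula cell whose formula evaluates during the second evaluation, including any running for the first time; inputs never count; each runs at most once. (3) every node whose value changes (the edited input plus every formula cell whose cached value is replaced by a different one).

New value of D1: 2.
Formula cells that run: D1 — 1 in total.
Values that change: D1, E4.

First evaluation (everything demanded from the output):
  A6 = ABS(0) = 0
  D1 = MAX(0, 0) = 0

Propagation after the edit:
  D1: runs — E4 0->2; result 2.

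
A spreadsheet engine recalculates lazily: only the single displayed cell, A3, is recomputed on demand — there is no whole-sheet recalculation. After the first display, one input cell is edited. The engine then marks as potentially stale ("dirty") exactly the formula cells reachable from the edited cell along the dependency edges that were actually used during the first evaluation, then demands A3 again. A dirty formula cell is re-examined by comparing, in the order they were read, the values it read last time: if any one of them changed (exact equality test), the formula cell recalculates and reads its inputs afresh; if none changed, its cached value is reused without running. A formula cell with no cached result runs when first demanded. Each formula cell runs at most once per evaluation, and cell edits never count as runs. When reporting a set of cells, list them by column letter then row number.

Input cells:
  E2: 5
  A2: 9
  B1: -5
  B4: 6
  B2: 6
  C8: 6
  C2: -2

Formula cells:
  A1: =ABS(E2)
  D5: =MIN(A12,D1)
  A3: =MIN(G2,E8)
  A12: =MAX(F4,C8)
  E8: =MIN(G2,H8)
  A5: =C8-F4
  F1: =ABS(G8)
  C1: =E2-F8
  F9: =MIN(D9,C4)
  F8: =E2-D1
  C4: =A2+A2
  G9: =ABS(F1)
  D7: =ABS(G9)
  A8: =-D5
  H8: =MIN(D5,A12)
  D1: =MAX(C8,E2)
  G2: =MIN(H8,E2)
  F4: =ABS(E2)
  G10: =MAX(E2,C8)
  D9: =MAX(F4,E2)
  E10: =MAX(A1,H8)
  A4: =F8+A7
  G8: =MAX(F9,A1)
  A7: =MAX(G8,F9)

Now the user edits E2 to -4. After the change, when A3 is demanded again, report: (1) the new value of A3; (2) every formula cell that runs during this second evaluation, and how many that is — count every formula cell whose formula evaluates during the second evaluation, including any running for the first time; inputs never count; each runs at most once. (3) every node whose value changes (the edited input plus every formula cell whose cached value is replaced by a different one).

New value of A3: -4.
Formula cells that run: A3, A12, D1, E8, F4, G2 — 6 in total.
Values that change: A3, E2, E8, F4, G2.
Key observation: the cutoff stops propagation at D5 — its inputs' values are unchanged, so it reuses its cache.

First evaluation (everything demanded from the output):
  D1 = MAX(6, 5) = 6
  F4 = ABS(5) = 5
  A12 = MAX(5, 6) = 6
  D5 = MIN(6, 6) = 6
  H8 = MIN(6, 6) = 6
  G2 = MIN(6, 5) = 5
  E8 = MIN(5, 6) = 5
  A3 = MIN(5, 5) = 5

Propagation after the edit:
  D1: runs — E2 5->-4; result 6 (same value as before).
  F4: runs — E2 5->-4; result 4.
  A12: runs — F4 5->4; result 6 (same value as before).
  D5: checked — values it read are unchanged (A12 unchanged, D1 unchanged); reused cached 6 without running.
  H8: checked — values it read are unchanged (D5 unchanged, A12 unchanged); reused cached 6 without running.
  G2: runs — E2 5->-4; result -4.
  E8: runs — G2 5->-4; result -4.
  A3: runs — G2 5->-4; E8 5->-4; result -4.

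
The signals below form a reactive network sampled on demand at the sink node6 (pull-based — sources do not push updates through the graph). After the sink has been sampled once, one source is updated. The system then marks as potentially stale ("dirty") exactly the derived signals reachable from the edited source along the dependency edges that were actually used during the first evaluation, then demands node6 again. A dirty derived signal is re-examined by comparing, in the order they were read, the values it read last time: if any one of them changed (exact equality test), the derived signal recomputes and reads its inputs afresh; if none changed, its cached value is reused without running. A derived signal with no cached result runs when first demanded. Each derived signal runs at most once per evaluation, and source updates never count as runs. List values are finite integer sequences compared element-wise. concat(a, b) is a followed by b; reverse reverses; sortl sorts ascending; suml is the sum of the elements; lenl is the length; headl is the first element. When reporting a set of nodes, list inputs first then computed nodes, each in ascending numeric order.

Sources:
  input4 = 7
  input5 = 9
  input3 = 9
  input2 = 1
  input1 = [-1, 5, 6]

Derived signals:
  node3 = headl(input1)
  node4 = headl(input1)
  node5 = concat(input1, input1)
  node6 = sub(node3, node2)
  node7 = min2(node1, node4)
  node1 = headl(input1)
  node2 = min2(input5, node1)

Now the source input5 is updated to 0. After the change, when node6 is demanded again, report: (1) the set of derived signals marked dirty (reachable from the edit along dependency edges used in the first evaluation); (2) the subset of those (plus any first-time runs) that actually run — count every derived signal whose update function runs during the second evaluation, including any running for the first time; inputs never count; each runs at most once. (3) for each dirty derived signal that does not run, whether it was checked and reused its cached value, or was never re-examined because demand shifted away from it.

Dirty set: node2, node6.
Run set: node2 (1 run).
Re-examined without running (cache reused): node6.
The important point: node2 recomputes to an identical value, and the output ends up unchanged.

Initial pass — values computed on the first demand:
  node1 = headl([-1, 5, 6]) = -1
  node2 = min2(9, -1) = -1
  node3 = headl([-1, 5, 6]) = -1
  node6 = sub(-1, -1) = 0

Second demand — change propagation:
  node2: re-runs because input5 9->0; new result -1 (unchanged).
  node6: re-examined; everything it read last time is the same (node3 unchanged, node2 unchanged) — cache 0 kept, no run.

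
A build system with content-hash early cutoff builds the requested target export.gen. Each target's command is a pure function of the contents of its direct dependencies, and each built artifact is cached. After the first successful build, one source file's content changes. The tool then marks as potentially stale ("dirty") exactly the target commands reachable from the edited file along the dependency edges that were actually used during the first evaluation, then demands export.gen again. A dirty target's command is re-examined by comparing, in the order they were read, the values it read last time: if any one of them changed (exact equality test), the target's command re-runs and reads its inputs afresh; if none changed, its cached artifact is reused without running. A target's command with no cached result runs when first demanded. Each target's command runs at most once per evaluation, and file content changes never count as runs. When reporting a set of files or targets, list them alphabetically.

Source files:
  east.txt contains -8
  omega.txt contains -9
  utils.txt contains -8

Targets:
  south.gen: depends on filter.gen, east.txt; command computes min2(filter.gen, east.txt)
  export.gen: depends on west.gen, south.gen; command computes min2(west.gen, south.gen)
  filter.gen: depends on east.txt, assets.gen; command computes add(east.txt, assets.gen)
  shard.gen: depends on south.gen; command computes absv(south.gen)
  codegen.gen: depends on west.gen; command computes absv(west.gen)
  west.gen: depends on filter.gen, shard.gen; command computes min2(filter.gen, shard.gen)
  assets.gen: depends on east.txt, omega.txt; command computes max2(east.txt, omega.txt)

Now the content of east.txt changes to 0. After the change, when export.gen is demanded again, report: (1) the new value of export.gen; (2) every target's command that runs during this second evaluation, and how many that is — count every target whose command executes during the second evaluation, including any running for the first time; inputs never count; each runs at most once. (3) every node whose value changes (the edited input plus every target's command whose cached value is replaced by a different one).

New value of export.gen: 0.
Target commands that run: assets.gen, export.gen, filter.gen, shard.gen, south.gen, west.gen — 6 in total.
Values that change: assets.gen, east.txt, export.gen, filter.gen, shard.gen, south.gen, west.gen.

First evaluation (everything demanded from the output):
  assets.gen = max2(-8, -9) = -8
  filter.gen = add(-8, -8) = -16
  south.gen = min2(-16, -8) = -16
  shard.gen = absv(-16) = 16
  west.gen = min2(-16, 16) = -16
  export.gen = min2(-16, -16) = -16

Propagation after the edit:
  assets.gen: runs — east.txt -8->0; result 0.
  filter.gen: runs — east.txt -8->0; assets.gen -8->0; result 0.
  south.gen: runs — filter.gen -16->0; east.txt -8->0; result 0.
  shard.gen: runs — south.gen -16->0; result 0.
  west.gen: runs — filter.gen -16->0; shard.gen 16->0; result 0.
  export.gen: runs — west.gen -16->0; south.gen -16->0; result 0.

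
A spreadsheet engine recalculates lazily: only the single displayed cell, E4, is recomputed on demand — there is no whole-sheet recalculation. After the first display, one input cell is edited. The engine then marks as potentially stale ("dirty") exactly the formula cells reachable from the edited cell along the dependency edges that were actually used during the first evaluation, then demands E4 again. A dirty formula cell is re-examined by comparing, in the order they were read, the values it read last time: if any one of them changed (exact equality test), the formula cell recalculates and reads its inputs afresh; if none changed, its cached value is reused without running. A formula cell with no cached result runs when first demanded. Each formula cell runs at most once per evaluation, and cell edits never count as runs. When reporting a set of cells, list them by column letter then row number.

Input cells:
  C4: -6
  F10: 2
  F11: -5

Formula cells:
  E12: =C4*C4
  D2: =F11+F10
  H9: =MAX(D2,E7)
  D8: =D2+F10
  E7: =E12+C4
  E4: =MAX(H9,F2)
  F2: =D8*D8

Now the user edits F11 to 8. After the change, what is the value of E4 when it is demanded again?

New value of E4: 144.

First evaluation (everything demanded from the output):
  D2 = -5 + 2 = -3
  D8 = -3 + 2 = -1
  E12 = -6 * -6 = 36
  E7 = 36 + -6 = 30
  F2 = -1 * -1 = 1
  H9 = MAX(-3, 30) = 30
  E4 = MAX(30, 1) = 30

Propagation after the edit:
  D2: runs — F11 -5->8; result 10.
  D8: runs — D2 -3->10; result 12.
  F2: runs — D8 -1->12; D8 -1->12; result 144.
  H9: runs — D2 -3->10; result 30 (same value as before).
  E4: runs — F2 1->144; result 144.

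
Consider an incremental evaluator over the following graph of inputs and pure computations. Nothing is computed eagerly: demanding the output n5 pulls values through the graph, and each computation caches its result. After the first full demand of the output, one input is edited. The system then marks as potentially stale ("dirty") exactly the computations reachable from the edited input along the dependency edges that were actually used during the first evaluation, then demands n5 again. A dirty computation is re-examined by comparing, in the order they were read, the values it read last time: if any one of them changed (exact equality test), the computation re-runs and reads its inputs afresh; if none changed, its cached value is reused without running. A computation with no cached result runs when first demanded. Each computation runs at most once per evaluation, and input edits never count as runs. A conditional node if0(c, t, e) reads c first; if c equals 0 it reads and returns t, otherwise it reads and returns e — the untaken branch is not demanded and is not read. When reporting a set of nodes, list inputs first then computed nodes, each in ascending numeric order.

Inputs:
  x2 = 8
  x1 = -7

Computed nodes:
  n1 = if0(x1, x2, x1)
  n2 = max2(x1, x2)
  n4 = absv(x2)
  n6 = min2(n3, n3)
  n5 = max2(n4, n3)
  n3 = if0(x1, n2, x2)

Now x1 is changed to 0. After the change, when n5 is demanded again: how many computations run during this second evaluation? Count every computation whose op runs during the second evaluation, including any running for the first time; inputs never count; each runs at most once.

Run set: n2, n3 (2 run).
The important point: the flipped condition pulls in fresh nodes; n2 runs for the first time.

Initial pass — values computed on the first demand:
  n3 = if0(x1=-7 -> else branch x2) = 8
  n4 = absv(8) = 8
  n5 = max2(8, 8) = 8

Second demand — change propagation:
  n2: newly demanded (no cache) — executes and yields 8.
  n3: re-runs because x1 -7->0; new result 8 (unchanged).
  n5: re-examined; everything it read last time is the same (n4 unchanged, n3 unchanged) — cache 8 kept, no run.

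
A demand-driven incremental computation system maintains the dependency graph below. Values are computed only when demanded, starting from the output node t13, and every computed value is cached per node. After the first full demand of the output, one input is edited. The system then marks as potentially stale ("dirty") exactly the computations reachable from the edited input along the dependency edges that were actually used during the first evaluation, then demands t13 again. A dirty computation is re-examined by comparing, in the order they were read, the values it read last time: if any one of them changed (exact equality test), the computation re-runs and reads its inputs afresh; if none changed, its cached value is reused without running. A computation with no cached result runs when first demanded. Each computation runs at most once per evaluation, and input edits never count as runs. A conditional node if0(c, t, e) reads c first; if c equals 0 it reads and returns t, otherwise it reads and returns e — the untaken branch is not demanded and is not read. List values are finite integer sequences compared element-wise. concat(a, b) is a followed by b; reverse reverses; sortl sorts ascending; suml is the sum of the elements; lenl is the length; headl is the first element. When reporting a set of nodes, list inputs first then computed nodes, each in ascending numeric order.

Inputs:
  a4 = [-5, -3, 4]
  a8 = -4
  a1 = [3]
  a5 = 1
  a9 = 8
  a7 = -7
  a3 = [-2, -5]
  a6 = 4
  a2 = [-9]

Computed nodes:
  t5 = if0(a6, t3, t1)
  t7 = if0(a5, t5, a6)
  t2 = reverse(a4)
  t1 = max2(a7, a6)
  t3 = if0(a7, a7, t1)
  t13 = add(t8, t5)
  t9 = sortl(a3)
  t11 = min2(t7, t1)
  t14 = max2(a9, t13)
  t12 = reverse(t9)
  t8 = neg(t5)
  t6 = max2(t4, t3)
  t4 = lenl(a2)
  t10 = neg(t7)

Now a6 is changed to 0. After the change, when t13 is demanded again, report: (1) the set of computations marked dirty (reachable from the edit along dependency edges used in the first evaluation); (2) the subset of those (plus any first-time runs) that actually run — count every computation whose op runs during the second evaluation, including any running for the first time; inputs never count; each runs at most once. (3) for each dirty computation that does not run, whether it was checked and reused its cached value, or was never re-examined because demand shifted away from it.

First evaluation (everything demanded from the output):
  t1 = max2(-7, 4) = 4
  t5 = if0(a6=4 -> else branch t1) = 4
  t8 = neg(4) = -4
  t13 = add(-4, 4) = 0

Propagation after the edit:
  t1: runs — a6 4->0; result 0.
  t3: demanded for the first time — runs, produces 0.
  t5: runs — a6 4->0; t1 4->0; result 0.
  t8: runs — t5 4->0; result 0.
  t13: runs — t8 -4->0; t5 4->0; result 0 (same value as before).

Key observation: a condition flipped, so demand reaches new nodes — t3 runs for the first time.

Marked dirty: t1, t5, t8, t13.
Computations that run: t1, t3, t5, t8, t13 — 5 in total.
Every dirty computation ran.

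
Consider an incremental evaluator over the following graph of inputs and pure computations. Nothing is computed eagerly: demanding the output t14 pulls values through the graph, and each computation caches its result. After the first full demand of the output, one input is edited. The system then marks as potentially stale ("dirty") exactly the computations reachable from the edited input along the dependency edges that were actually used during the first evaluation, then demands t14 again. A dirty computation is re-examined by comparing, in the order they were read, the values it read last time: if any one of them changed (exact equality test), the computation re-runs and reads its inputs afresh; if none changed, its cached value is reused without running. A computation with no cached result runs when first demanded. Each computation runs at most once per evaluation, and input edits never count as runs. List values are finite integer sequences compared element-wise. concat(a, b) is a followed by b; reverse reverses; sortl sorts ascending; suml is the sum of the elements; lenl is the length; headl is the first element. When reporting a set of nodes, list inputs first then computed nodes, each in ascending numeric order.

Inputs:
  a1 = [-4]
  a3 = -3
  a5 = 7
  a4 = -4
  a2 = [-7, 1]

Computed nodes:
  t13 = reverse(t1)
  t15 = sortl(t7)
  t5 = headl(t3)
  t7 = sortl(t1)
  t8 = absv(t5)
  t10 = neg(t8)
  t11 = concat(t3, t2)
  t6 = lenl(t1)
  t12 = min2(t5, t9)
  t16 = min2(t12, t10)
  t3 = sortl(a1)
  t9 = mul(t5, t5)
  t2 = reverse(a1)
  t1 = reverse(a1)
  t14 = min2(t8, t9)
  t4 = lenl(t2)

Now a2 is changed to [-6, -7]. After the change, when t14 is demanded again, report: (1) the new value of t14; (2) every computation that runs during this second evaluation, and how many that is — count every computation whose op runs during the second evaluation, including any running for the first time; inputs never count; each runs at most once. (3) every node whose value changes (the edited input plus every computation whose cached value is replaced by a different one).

t14 now evaluates to 4.
Run set: none (0 run).
Changed values: a2.
The important point: nothing the output needs ever reads a2, so the edit is invisible to it.

Initial pass — values computed on the first demand:
  t3 = sortl([-4]) = [-4]
  t5 = headl([-4]) = -4
  t8 = absv(-4) = 4
  t9 = mul(-4, -4) = 16
  t14 = min2(4, 16) = 4

Second demand — change propagation:
  no demanded computation ever read a2, so the edit dirties nothing and nothing runs.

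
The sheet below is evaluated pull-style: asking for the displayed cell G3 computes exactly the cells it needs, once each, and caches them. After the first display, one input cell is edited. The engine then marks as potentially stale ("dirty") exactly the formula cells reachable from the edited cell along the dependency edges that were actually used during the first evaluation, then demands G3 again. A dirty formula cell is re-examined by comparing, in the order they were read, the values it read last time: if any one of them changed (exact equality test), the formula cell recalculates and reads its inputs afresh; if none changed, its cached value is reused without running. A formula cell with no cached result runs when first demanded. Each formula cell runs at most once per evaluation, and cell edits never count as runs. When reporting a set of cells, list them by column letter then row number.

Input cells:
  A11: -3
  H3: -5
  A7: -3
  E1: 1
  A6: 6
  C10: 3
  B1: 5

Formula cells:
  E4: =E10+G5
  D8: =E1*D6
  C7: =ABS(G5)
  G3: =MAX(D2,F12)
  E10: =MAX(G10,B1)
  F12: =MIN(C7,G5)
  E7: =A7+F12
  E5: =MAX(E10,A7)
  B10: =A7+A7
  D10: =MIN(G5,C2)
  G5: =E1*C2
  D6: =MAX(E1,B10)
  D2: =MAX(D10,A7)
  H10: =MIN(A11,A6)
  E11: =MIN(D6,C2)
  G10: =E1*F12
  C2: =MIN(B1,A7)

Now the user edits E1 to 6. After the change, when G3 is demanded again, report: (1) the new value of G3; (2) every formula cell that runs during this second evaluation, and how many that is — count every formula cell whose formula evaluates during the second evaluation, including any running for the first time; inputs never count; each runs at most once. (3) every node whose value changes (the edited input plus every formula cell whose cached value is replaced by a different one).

Demanding G3 again yields -3.
6 formula cells run: C7, D2, D10, F12, G3, G5.
The nodes whose values change: C7, D10, E1, F12, G5.

First demand of the output computes:
  C2 = MIN(5, -3) = -3
  G5 = 1 * -3 = -3
  C7 = ABS(-3) = 3
  D10 = MIN(-3, -3) = -3
  D2 = MAX(-3, -3) = -3
  F12 = MIN(3, -3) = -3
  G3 = MAX(-3, -3) = -3

After the edit, cleaning proceeds:
  G5: a read changed (E1 1->6) — executes, giving -18.
  C7: a read changed (G5 -3->-18) — executes, giving 18.
  D10: a read changed (G5 -3->-18) — executes, giving -18.
  D2: a read changed (D10 -3->-18) — executes, giving -3 — identical to its old value.
  F12: a read changed (C7 3->18; G5 -3->-18) — executes, giving -18.
  G3: a read changed (F12 -3->-18) — executes, giving -3 — identical to its old value.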